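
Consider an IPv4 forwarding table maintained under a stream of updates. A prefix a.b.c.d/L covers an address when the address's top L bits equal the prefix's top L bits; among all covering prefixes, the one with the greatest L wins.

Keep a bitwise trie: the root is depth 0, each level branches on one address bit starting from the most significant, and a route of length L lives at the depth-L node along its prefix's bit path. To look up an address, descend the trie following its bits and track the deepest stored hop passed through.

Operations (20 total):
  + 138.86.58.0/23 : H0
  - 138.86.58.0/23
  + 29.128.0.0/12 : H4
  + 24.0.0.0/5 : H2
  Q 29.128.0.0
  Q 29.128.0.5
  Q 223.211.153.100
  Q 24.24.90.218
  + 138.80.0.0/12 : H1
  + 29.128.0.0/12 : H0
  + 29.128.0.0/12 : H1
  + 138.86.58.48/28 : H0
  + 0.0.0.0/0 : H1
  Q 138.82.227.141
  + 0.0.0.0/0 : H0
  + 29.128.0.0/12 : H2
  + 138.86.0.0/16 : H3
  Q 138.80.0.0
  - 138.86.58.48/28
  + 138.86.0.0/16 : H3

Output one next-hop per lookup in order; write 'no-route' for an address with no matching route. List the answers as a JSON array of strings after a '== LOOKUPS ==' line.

Process each operation:
  add 138.86.58.0/23 -> H0 at depth 23
  - 138.86.58.0/23 clear@23
  add 29.128.0.0/12 -> H4 at depth 12
  add 24.0.0.0/5 -> H2 at depth 5
  Q 29.128.0.0: descend 000111011000 ; hops seen [H2,H4] ; pick H4
  Q 29.128.0.5: descend 000111011000 ; hops seen [H2,H4] ; pick H4
  Q 223.211.153.100: descend 1 ; hops seen [∅] ; pick no-route
  Q 24.24.90.218: descend 00011 ; hops seen [H2] ; pick H2
  add 138.80.0.0/12 -> H1 at depth 12
  add 29.128.0.0/12 -> H0 at depth 12
  add 29.128.0.0/12 -> H1 at depth 12
  add 138.86.58.48/28 -> H0 at depth 28
  add 0.0.0.0/0 -> H1 at depth 0
  Q 138.82.227.141: descend 1000101001010 ; hops seen [H1,H1] ; pick H1
  add 0.0.0.0/0 -> H0 at depth 0
  add 29.128.0.0/12 -> H2 at depth 12
  add 138.86.0.0/16 -> H3 at depth 16
  Q 138.80.0.0: descend 1000101001010 ; hops seen [H0,H1] ; pick H1
  - 138.86.58.48/28 clear@28
  add 138.86.0.0/16 -> H3 at depth 16

== LOOKUPS ==
["H4","H4","no-route","H2","H1","H1"]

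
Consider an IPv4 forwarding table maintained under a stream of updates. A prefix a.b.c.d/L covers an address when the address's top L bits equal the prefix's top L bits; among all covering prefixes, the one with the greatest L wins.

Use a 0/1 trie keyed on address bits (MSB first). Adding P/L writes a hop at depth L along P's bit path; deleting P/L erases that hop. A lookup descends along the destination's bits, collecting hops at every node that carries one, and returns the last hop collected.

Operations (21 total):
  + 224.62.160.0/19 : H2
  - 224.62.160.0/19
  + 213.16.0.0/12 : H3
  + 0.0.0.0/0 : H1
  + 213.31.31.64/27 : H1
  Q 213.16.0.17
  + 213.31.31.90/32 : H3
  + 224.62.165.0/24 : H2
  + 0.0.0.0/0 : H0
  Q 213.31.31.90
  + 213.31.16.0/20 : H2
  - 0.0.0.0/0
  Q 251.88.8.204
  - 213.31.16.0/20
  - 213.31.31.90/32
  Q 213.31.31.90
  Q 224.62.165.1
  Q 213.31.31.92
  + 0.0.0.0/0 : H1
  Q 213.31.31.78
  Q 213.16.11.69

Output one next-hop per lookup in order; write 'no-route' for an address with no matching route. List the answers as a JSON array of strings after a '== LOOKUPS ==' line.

Process each operation:
  + 224.62.160.0/19 (H2) depth=19
  - 224.62.160.0/19 clear@19
  + 213.16.0.0/12 (H3) depth=12
  + 0.0.0.0/0 (H1) depth=0
  + 213.31.31.64/27 (H1) depth=27
  Q 213.16.0.17: descend 110101010001 ; hops seen [H1,H3] ; pick H3
  + 213.31.31.90/32 (H3) depth=32
  + 224.62.165.0/24 (H2) depth=24
  + 0.0.0.0/0 (H0) depth=0
  Q 213.31.31.90: descend 11010101000111110001111101011010 ; hops seen [H0,H3,H1,H3] ; pick H3
  + 213.31.16.0/20 (H2) depth=20
  - 0.0.0.0/0 clear@0
  Q 251.88.8.204: descend 111 ; hops seen [∅] ; pick no-route
  - 213.31.16.0/20 clear@20
  - 213.31.31.90/32 clear@32
  Q 213.31.31.90: descend 11010101000111110001111101011010 ; hops seen [H3,H1] ; pick H1
  Q 224.62.165.1: descend 111000000011111010100101 ; hops seen [H2] ; pick H2
  Q 213.31.31.92: descend 11010101000111110001111101011 ; hops seen [H3,H1] ; pick H1
  + 0.0.0.0/0 (H1) depth=0
  Q 213.31.31.78: descend 110101010001111100011111010 ; hops seen [H1,H3,H1] ; pick H1
  Q 213.16.11.69: descend 110101010001 ; hops seen [H1,H3] ; pick H3

== LOOKUPS ==
["H3","H3","no-route","H1","H2","H1","H1","H3"]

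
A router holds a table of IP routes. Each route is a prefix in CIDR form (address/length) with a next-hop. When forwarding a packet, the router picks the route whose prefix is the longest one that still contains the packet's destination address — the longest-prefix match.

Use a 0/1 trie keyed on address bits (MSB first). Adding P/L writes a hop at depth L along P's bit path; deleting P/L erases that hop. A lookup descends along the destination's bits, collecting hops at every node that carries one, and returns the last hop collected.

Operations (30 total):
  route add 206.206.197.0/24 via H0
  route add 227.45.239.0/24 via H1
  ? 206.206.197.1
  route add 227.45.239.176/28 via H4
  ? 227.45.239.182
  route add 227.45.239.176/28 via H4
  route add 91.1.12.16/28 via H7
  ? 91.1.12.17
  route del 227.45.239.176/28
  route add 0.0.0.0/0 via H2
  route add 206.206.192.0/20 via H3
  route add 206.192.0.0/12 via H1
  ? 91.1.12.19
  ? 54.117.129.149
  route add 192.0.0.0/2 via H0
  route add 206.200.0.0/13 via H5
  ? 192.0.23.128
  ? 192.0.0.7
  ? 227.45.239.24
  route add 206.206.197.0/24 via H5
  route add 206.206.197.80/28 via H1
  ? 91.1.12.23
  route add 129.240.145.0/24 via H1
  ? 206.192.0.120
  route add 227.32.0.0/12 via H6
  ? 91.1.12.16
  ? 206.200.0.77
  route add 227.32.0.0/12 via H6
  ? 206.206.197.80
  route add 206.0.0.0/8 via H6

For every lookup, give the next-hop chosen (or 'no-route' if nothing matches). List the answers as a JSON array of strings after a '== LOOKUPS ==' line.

Process each operation:
  add 206.206.197.0/24 -> H0 at depth 24
  add 227.45.239.0/24 -> H1 at depth 24
  Q 206.206.197.1: descend 110011101100111011000101 ; hops seen [H0] ; pick H0
  add 227.45.239.176/28 -> H4 at depth 28
  Q 227.45.239.182: descend 1110001100101101111011111011 ; hops seen [H1,H4] ; pick H4
  add 227.45.239.176/28 -> H4 at depth 28
  add 91.1.12.16/28 -> H7 at depth 28
  Q 91.1.12.17: descend 0101101100000001000011000001 ; hops seen [H7] ; pick H7
  - 227.45.239.176/28 clear@28
  add 0.0.0.0/0 -> H2 at depth 0
  add 206.206.192.0/20 -> H3 at depth 20
  add 206.192.0.0/12 -> H1 at depth 12
  Q 91.1.12.19: descend 0101101100000001000011000001 ; hops seen [H2,H7] ; pick H7
  Q 54.117.129.149: descend 0 ; hops seen [H2] ; pick H2
  add 192.0.0.0/2 -> H0 at depth 2
  add 206.200.0.0/13 -> H5 at depth 13
  Q 192.0.23.128: descend 1100 ; hops seen [H2,H0] ; pick H0
  Q 192.0.0.7: descend 1100 ; hops seen [H2,H0] ; pick H0
  Q 227.45.239.24: descend 111000110010110111101111 ; hops seen [H2,H0,H1] ; pick H1
  add 206.206.197.0/24 -> H5 at depth 24
  add 206.206.197.80/28 -> H1 at depth 28
  Q 91.1.12.23: descend 0101101100000001000011000001 ; hops seen [H2,H7] ; pick H7
  add 129.240.145.0/24 -> H1 at depth 24
  Q 206.192.0.120: descend 110011101100 ; hops seen [H2,H0,H1] ; pick H1
  add 227.32.0.0/12 -> H6 at depth 12
  Q 91.1.12.16: descend 0101101100000001000011000001 ; hops seen [H2,H7] ; pick H7
  Q 206.200.0.77: descend 1100111011001 ; hops seen [H2,H0,H1,H5] ; pick H5
  add 227.32.0.0/12 -> H6 at depth 12
  Q 206.206.197.80: descend 1100111011001110110001010101 ; hops seen [H2,H0,H1,H5,H3,H5,H1] ; pick H1
  add 206.0.0.0/8 -> H6 at depth 8

== LOOKUPS ==
["H0","H4","H7","H7","H2","H0","H0","H1","H7","H1","H7","H5","H1"]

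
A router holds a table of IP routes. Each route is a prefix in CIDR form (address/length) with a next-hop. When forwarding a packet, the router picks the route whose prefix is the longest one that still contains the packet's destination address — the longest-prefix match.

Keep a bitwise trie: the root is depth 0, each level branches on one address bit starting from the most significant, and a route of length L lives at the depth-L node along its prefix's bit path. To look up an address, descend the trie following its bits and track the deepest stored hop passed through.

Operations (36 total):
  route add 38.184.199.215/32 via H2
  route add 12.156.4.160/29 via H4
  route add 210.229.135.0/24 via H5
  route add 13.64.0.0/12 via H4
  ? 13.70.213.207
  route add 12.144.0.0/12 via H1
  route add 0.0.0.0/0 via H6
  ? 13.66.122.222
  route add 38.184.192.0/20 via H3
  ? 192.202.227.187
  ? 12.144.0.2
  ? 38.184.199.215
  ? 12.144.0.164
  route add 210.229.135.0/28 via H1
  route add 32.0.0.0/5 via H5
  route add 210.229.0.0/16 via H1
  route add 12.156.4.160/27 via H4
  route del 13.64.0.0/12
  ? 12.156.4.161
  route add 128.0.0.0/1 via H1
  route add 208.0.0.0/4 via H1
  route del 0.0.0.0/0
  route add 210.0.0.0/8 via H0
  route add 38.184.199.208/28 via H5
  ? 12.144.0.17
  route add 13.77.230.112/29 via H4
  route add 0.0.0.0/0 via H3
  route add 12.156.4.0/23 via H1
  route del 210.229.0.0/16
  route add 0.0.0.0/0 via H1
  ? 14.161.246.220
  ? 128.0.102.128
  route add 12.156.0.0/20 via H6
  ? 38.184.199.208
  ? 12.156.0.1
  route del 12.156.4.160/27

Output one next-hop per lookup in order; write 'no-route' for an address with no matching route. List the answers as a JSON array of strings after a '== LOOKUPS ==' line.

Process each operation:
  + 38.184.199.215/32 (H2) depth=32
  + 12.156.4.160/29 (H4) depth=29
  + 210.229.135.0/24 (H5) depth=24
  + 13.64.0.0/12 (H4) depth=12
  lookup 13.70.213.207: bits 000011010100 walk d0:-→d1:-→d2:-→d3:-→d4:-→d5:-→d6:-→d7:-→d8:-→d9:-→d10:-→d11:-→d12:H4 -> H4
  + 12.144.0.0/12 (H1) depth=12
  + 0.0.0.0/0 (H6) depth=0
  lookup 13.66.122.222: bits 000011010100 walk d0:H6→d1:-→d2:-→d3:-→d4:-→d5:-→d6:-→d7:-→d8:-→d9:-→d10:-→d11:-→d12:H4 -> H4
  + 38.184.192.0/20 (H3) depth=20
  lookup 192.202.227.187: bits 110 walk d0:H6→d1:-→d2:-→d3:- -> H6
  lookup 12.144.0.2: bits 000011001001 walk d0:H6→d1:-→d2:-→d3:-→d4:-→d5:-→d6:-→d7:-→d8:-→d9:-→d10:-→d11:-→d12:H1 -> H1
  lookup 38.184.199.215: bits 00100110101110001100011111010111 walk d0:H6→d1:-→d2:-→d3:-→d4:-→d5:-→d6:-→d7:-→d8:-→d9:-→d10:-→d11:-→d12:-→d13:-→d14:-→d15:-→d16:-→d17:-→d18:-→d19:-→d20:H3→d21:-→d22:-→d23:-→d24:-→d25:-→d26:-→d27:-→d28:-→d29:-→d30:-→d31:-→d32:H2 -> H2
  lookup 12.144.0.164: bits 000011001001 walk d0:H6→d1:-→d2:-→d3:-→d4:-→d5:-→d6:-→d7:-→d8:-→d9:-→d10:-→d11:-→d12:H1 -> H1
  + 210.229.135.0/28 (H1) depth=28
  + 32.0.0.0/5 (H5) depth=5
  + 210.229.0.0/16 (H1) depth=16
  + 12.156.4.160/27 (H4) depth=27
  - 13.64.0.0/12 clear@12
  lookup 12.156.4.161: bits 00001100100111000000010010100 walk d0:H6→d1:-→d2:-→d3:-→d4:-→d5:-→d6:-→d7:-→d8:-→d9:-→d10:-→d11:-→d12:H1→d13:-→d14:-→d15:-→d16:-→d17:-→d18:-→d19:-→d20:-→d21:-→d22:-→d23:-→d24:-→d25:-→d26:-→d27:H4→d28:-→d29:H4 -> H4
  + 128.0.0.0/1 (H1) depth=1
  + 208.0.0.0/4 (H1) depth=4
  - 0.0.0.0/0 clear@0
  + 210.0.0.0/8 (H0) depth=8
  + 38.184.199.208/28 (H5) depth=28
  lookup 12.144.0.17: bits 000011001001 walk d0:-→d1:-→d2:-→d3:-→d4:-→d5:-→d6:-→d7:-→d8:-→d9:-→d10:-→d11:-→d12:H1 -> H1
  + 13.77.230.112/29 (H4) depth=29
  + 0.0.0.0/0 (H3) depth=0
  + 12.156.4.0/23 (H1) depth=23
  - 210.229.0.0/16 clear@16
  + 0.0.0.0/0 (H1) depth=0
  lookup 14.161.246.220: bits 000011 walk d0:H1→d1:-→d2:-→d3:-→d4:-→d5:-→d6:- -> H1
  lookup 128.0.102.128: bits 1 walk d0:H1→d1:H1 -> H1
  + 12.156.0.0/20 (H6) depth=20
  lookup 38.184.199.208: bits 00100110101110001100011111010 walk d0:H1→d1:-→d2:-→d3:-→d4:-→d5:H5→d6:-→d7:-→d8:-→d9:-→d10:-→d11:-→d12:-→d13:-→d14:-→d15:-→d16:-→d17:-→d18:-→d19:-→d20:H3→d21:-→d22:-→d23:-→d24:-→d25:-→d26:-→d27:-→d28:H5→d29:- -> H5
  lookup 12.156.0.1: bits 000011001001110000000 walk d0:H1→d1:-→d2:-→d3:-→d4:-→d5:-→d6:-→d7:-→d8:-→d9:-→d10:-→d11:-→d12:H1→d13:-→d14:-→d15:-→d16:-→d17:-→d18:-→d19:-→d20:H6→d21:- -> H6
  - 12.156.4.160/27 clear@27

== LOOKUPS ==
["H4","H4","H6","H1","H2","H1","H4","H1","H1","H1","H5","H6"]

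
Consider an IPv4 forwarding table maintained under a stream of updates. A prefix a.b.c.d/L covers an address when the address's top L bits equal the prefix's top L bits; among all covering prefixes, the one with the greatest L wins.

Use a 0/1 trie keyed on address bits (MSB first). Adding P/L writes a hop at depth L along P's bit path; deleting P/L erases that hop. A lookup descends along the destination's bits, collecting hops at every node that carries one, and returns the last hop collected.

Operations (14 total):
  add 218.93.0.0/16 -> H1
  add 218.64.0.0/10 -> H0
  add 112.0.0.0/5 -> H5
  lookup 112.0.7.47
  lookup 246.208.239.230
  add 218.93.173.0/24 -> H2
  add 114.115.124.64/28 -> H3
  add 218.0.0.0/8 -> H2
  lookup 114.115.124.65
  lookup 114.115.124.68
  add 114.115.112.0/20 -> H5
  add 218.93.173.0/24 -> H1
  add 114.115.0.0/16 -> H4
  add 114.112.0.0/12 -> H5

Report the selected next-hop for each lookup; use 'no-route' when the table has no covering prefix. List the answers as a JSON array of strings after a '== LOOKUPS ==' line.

Trace:
  + 218.93.0.0/16 (H1) depth=16
  + 218.64.0.0/10 (H0) depth=10
  + 112.0.0.0/5 (H5) depth=5
  Q 112.0.7.47: descend 01110 ; hops seen [H5] ; pick H5
  Q 246.208.239.230: descend 11 ; hops seen [∅] ; pick no-route
  + 218.93.173.0/24 (H2) depth=24
  + 114.115.124.64/28 (H3) depth=28
  + 218.0.0.0/8 (H2) depth=8
  Q 114.115.124.65: descend 0111001001110011011111000100 ; hops seen [H5,H3] ; pick H3
  Q 114.115.124.68: descend 0111001001110011011111000100 ; hops seen [H5,H3] ; pick H3
  + 114.115.112.0/20 (H5) depth=20
  + 218.93.173.0/24 (H1) depth=24
  + 114.115.0.0/16 (H4) depth=16
  + 114.112.0.0/12 (H5) depth=12

== LOOKUPS ==
["H5","no-route","H3","H3"]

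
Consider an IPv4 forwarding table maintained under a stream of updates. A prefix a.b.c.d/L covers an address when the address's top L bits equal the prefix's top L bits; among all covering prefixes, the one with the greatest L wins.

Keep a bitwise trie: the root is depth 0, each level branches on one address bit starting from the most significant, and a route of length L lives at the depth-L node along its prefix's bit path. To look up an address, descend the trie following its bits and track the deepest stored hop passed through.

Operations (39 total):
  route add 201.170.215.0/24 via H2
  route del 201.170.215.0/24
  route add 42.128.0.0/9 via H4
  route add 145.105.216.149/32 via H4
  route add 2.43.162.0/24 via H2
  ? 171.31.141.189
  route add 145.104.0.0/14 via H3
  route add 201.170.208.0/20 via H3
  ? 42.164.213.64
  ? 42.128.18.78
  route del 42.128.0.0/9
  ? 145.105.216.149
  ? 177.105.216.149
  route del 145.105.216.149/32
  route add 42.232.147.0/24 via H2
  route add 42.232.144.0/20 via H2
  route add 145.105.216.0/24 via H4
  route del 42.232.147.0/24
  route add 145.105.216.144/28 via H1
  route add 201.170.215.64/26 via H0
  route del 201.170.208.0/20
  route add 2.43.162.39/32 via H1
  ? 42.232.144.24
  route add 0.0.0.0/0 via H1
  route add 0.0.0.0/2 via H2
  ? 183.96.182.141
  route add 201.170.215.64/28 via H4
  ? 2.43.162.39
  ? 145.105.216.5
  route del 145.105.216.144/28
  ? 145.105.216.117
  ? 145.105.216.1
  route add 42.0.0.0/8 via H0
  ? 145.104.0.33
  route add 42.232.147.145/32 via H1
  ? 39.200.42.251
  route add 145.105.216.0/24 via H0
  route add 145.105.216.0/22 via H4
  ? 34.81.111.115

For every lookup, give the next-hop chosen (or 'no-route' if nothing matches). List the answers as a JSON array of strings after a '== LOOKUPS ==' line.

Trace:
  + 201.170.215.0/24 (H2) depth=24
  del 201.170.215.0/24 (clear depth 24)
  + 42.128.0.0/9 (H4) depth=9
  + 145.105.216.149/32 (H4) depth=32
  + 2.43.162.0/24 (H2) depth=24
  ? 171.31.141.189  path d0:-→d1:-→d2:-  best=no-route
  + 145.104.0.0/14 (H3) depth=14
  + 201.170.208.0/20 (H3) depth=20
  ? 42.164.213.64  path d0:-→d1:-→d2:-→d3:-→d4:-→d5:-→d6:-→d7:-→d8:-→d9:H4  best=H4
  ? 42.128.18.78  path d0:-→d1:-→d2:-→d3:-→d4:-→d5:-→d6:-→d7:-→d8:-→d9:H4  best=H4
  del 42.128.0.0/9 (clear depth 9)
  ? 145.105.216.149  path d0:-→d1:-→d2:-→d3:-→d4:-→d5:-→d6:-→d7:-→d8:-→d9:-→d10:-→d11:-→d12:-→d13:-→d14:H3→d15:-→d16:-→d17:-→d18:-→d19:-→d20:-→d21:-→d22:-→d23:-→d24:-→d25:-→d26:-→d27:-→d28:-→d29:-→d30:-→d31:-→d32:H4  best=H4
  ? 177.105.216.149  path d0:-→d1:-→d2:-  best=no-route
  del 145.105.216.149/32 (clear depth 32)
  + 42.232.147.0/24 (H2) depth=24
  + 42.232.144.0/20 (H2) depth=20
  + 145.105.216.0/24 (H4) depth=24
  del 42.232.147.0/24 (clear depth 24)
  + 145.105.216.144/28 (H1) depth=28
  + 201.170.215.64/26 (H0) depth=26
  del 201.170.208.0/20 (clear depth 20)
  + 2.43.162.39/32 (H1) depth=32
  ? 42.232.144.24  path d0:-→d1:-→d2:-→d3:-→d4:-→d5:-→d6:-→d7:-→d8:-→d9:-→d10:-→d11:-→d12:-→d13:-→d14:-→d15:-→d16:-→d17:-→d18:-→d19:-→d20:H2→d21:-→d22:-  best=H2
  + 0.0.0.0/0 (H1) depth=0
  + 0.0.0.0/2 (H2) depth=2
  ? 183.96.182.141  path d0:H1→d1:-→d2:-  best=H1
  + 201.170.215.64/28 (H4) depth=28
  ? 2.43.162.39  path d0:H1→d1:-→d2:H2→d3:-→d4:-→d5:-→d6:-→d7:-→d8:-→d9:-→d10:-→d11:-→d12:-→d13:-→d14:-→d15:-→d16:-→d17:-→d18:-→d19:-→d20:-→d21:-→d22:-→d23:-→d24:H2→d25:-→d26:-→d27:-→d28:-→d29:-→d30:-→d31:-→d32:H1  best=H1
  ? 145.105.216.5  path d0:H1→d1:-→d2:-→d3:-→d4:-→d5:-→d6:-→d7:-→d8:-→d9:-→d10:-→d11:-→d12:-→d13:-→d14:H3→d15:-→d16:-→d17:-→d18:-→d19:-→d20:-→d21:-→d22:-→d23:-→d24:H4  best=H4
  del 145.105.216.144/28 (clear depth 28)
  ? 145.105.216.117  path d0:H1→d1:-→d2:-→d3:-→d4:-→d5:-→d6:-→d7:-→d8:-→d9:-→d10:-→d11:-→d12:-→d13:-→d14:H3→d15:-→d16:-→d17:-→d18:-→d19:-→d20:-→d21:-→d22:-→d23:-→d24:H4  best=H4
  ? 145.105.216.1  path d0:H1→d1:-→d2:-→d3:-→d4:-→d5:-→d6:-→d7:-→d8:-→d9:-→d10:-→d11:-→d12:-→d13:-→d14:H3→d15:-→d16:-→d17:-→d18:-→d19:-→d20:-→d21:-→d22:-→d23:-→d24:H4  best=H4
  + 42.0.0.0/8 (H0) depth=8
  ? 145.104.0.33  path d0:H1→d1:-→d2:-→d3:-→d4:-→d5:-→d6:-→d7:-→d8:-→d9:-→d10:-→d11:-→d12:-→d13:-→d14:H3→d15:-  best=H3
  + 42.232.147.145/32 (H1) depth=32
  ? 39.200.42.251  path d0:H1→d1:-→d2:H2→d3:-→d4:-  best=H2
  + 145.105.216.0/24 (H0) depth=24
  + 145.105.216.0/22 (H4) depth=22
  ? 34.81.111.115  path d0:H1→d1:-→d2:H2→d3:-→d4:-  best=H2

== LOOKUPS ==
["no-route","H4","H4","H4","no-route","H2","H1","H1","H4","H4","H4","H3","H2","H2"]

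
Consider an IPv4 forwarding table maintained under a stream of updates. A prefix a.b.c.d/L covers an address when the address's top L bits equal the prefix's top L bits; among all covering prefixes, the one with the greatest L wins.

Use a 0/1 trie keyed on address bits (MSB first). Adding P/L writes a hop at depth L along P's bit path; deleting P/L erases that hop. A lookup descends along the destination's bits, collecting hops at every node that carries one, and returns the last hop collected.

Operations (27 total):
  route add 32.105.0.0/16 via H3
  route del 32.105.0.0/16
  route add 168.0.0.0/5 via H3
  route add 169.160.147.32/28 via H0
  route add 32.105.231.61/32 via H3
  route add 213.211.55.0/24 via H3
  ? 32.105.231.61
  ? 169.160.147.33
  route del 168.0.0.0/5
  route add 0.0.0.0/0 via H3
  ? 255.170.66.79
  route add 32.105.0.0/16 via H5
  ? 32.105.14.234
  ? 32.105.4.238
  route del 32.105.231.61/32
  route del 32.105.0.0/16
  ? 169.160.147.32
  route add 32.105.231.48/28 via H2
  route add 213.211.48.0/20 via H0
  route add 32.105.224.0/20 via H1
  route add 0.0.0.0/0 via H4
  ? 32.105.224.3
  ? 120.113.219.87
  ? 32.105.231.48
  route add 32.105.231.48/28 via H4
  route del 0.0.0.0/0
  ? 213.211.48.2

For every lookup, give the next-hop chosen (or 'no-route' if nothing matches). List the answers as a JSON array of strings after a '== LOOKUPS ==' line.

Process each operation:
  add 32.105.0.0/16 -> H3 at depth 16
  del 32.105.0.0/16 (clear depth 16)
  add 168.0.0.0/5 -> H3 at depth 5
  add 169.160.147.32/28 -> H0 at depth 28
  add 32.105.231.61/32 -> H3 at depth 32
  add 213.211.55.0/24 -> H3 at depth 24
  lookup 32.105.231.61: bits 00100000011010011110011100111101 walk d0:-→d1:-→d2:-→d3:-→d4:-→d5:-→d6:-→d7:-→d8:-→d9:-→d10:-→d11:-→d12:-→d13:-→d14:-→d15:-→d16:-→d17:-→d18:-→d19:-→d20:-→d21:-→d22:-→d23:-→d24:-→d25:-→d26:-→d27:-→d28:-→d29:-→d30:-→d31:-→d32:H3 -> H3
  lookup 169.160.147.33: bits 1010100110100000100100110010 walk d0:-→d1:-→d2:-→d3:-→d4:-→d5:H3→d6:-→d7:-→d8:-→d9:-→d10:-→d11:-→d12:-→d13:-→d14:-→d15:-→d16:-→d17:-→d18:-→d19:-→d20:-→d21:-→d22:-→d23:-→d24:-→d25:-→d26:-→d27:-→d28:H0 -> H0
  del 168.0.0.0/5 (clear depth 5)
  add 0.0.0.0/0 -> H3 at depth 0
  lookup 255.170.66.79: bits 11 walk d0:H3→d1:-→d2:- -> H3
  add 32.105.0.0/16 -> H5 at depth 16
  lookup 32.105.14.234: bits 0010000001101001 walk d0:H3→d1:-→d2:-→d3:-→d4:-→d5:-→d6:-→d7:-→d8:-→d9:-→d10:-→d11:-→d12:-→d13:-→d14:-→d15:-→d16:H5 -> H5
  lookup 32.105.4.238: bits 0010000001101001 walk d0:H3→d1:-→d2:-→d3:-→d4:-→d5:-→d6:-→d7:-→d8:-→d9:-→d10:-→d11:-→d12:-→d13:-→d14:-→d15:-→d16:H5 -> H5
  del 32.105.231.61/32 (clear depth 32)
  del 32.105.0.0/16 (clear depth 16)
  lookup 169.160.147.32: bits 1010100110100000100100110010 walk d0:H3→d1:-→d2:-→d3:-→d4:-→d5:-→d6:-→d7:-→d8:-→d9:-→d10:-→d11:-→d12:-→d13:-→d14:-→d15:-→d16:-→d17:-→d18:-→d19:-→d20:-→d21:-→d22:-→d23:-→d24:-→d25:-→d26:-→d27:-→d28:H0 -> H0
  add 32.105.231.48/28 -> H2 at depth 28
  add 213.211.48.0/20 -> H0 at depth 20
  add 32.105.224.0/20 -> H1 at depth 20
  add 0.0.0.0/0 -> H4 at depth 0
  lookup 32.105.224.3: bits 001000000110100111100 walk d0:H4→d1:-→d2:-→d3:-→d4:-→d5:-→d6:-→d7:-→d8:-→d9:-→d10:-→d11:-→d12:-→d13:-→d14:-→d15:-→d16:-→d17:-→d18:-→d19:-→d20:H1→d21:- -> H1
  lookup 120.113.219.87: bits 0 walk d0:H4→d1:- -> H4
  lookup 32.105.231.48: bits 0010000001101001111001110011 walk d0:H4→d1:-→d2:-→d3:-→d4:-→d5:-→d6:-→d7:-→d8:-→d9:-→d10:-→d11:-→d12:-→d13:-→d14:-→d15:-→d16:-→d17:-→d18:-→d19:-→d20:H1→d21:-→d22:-→d23:-→d24:-→d25:-→d26:-→d27:-→d28:H2 -> H2
  add 32.105.231.48/28 -> H4 at depth 28
  del 0.0.0.0/0 (clear depth 0)
  lookup 213.211.48.2: bits 110101011101001100110 walk d0:-→d1:-→d2:-→d3:-→d4:-→d5:-→d6:-→d7:-→d8:-→d9:-→d10:-→d11:-→d12:-→d13:-→d14:-→d15:-→d16:-→d17:-→d18:-→d19:-→d20:H0→d21:- -> H0

== LOOKUPS ==
["H3","H0","H3","H5","H5","H0","H1","H4","H2","H0"]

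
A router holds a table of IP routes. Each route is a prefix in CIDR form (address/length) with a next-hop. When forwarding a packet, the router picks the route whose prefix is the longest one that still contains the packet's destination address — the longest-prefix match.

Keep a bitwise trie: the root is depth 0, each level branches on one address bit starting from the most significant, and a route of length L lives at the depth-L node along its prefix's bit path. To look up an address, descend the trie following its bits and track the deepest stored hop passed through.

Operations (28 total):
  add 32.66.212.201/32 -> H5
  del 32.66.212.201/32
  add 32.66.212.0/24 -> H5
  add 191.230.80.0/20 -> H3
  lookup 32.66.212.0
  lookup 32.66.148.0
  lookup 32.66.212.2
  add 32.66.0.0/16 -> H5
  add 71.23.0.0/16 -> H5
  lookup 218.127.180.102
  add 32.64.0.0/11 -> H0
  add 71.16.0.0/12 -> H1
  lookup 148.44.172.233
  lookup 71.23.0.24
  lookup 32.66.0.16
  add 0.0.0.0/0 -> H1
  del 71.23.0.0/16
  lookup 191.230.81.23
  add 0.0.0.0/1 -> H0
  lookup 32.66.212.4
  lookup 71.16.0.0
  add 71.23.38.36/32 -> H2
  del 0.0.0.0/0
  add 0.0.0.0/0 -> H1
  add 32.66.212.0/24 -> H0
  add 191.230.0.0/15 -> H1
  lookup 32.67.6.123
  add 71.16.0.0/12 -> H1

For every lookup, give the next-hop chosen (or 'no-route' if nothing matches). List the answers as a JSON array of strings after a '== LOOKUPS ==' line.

Trace:
  + 32.66.212.201/32 (H5) depth=32
  del 32.66.212.201/32 (clear depth 32)
  + 32.66.212.0/24 (H5) depth=24
  + 191.230.80.0/20 (H3) depth=20
  Q 32.66.212.0: descend 001000000100001011010100 ; hops seen [H5] ; pick H5
  Q 32.66.148.0: descend 00100000010000101 ; hops seen [∅] ; pick no-route
  Q 32.66.212.2: descend 001000000100001011010100 ; hops seen [H5] ; pick H5
  + 32.66.0.0/16 (H5) depth=16
  + 71.23.0.0/16 (H5) depth=16
  Q 218.127.180.102: descend 1 ; hops seen [∅] ; pick no-route
  + 32.64.0.0/11 (H0) depth=11
  + 71.16.0.0/12 (H1) depth=12
  Q 148.44.172.233: descend 10 ; hops seen [∅] ; pick no-route
  Q 71.23.0.24: descend 0100011100010111 ; hops seen [H1,H5] ; pick H5
  Q 32.66.0.16: descend 0010000001000010 ; hops seen [H0,H5] ; pick H5
  + 0.0.0.0/0 (H1) depth=0
  del 71.23.0.0/16 (clear depth 16)
  Q 191.230.81.23: descend 10111111111001100101 ; hops seen [H1,H3] ; pick H3
  + 0.0.0.0/1 (H0) depth=1
  Q 32.66.212.4: descend 001000000100001011010100 ; hops seen [H1,H0,H0,H5,H5] ; pick H5
  Q 71.16.0.0: descend 0100011100010 ; hops seen [H1,H0,H1] ; pick H1
  + 71.23.38.36/32 (H2) depth=32
  del 0.0.0.0/0 (clear depth 0)
  + 0.0.0.0/0 (H1) depth=0
  + 32.66.212.0/24 (H0) depth=24
  + 191.230.0.0/15 (H1) depth=15
  Q 32.67.6.123: descend 001000000100001 ; hops seen [H1,H0,H0] ; pick H0
  + 71.16.0.0/12 (H1) depth=12

== LOOKUPS ==
["H5","no-route","H5","no-route","no-route","H5","H5","H3","H5","H1","H0"]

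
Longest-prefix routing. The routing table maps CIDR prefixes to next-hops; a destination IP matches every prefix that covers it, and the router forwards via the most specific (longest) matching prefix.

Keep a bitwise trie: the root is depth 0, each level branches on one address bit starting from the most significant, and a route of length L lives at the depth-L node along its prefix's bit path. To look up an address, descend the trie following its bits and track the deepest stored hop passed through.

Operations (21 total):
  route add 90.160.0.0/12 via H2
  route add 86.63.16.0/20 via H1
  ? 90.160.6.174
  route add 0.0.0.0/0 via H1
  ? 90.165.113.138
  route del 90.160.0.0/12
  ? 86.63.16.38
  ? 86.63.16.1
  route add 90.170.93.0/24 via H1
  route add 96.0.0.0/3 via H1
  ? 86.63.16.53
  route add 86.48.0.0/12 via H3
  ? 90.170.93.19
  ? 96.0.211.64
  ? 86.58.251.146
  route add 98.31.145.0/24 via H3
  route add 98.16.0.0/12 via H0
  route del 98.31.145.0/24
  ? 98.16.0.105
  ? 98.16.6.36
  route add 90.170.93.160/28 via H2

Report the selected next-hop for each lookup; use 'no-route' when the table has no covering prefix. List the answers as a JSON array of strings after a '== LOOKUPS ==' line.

Process each operation:
  add 90.160.0.0/12 -> H2 at depth 12
  add 86.63.16.0/20 -> H1 at depth 20
  ? 90.160.6.174  path d0:-→d1:-→d2:-→d3:-→d4:-→d5:-→d6:-→d7:-→d8:-→d9:-→d10:-→d11:-→d12:H2  best=H2
  add 0.0.0.0/0 -> H1 at depth 0
  ? 90.165.113.138  path d0:H1→d1:-→d2:-→d3:-→d4:-→d5:-→d6:-→d7:-→d8:-→d9:-→d10:-→d11:-→d12:H2  best=H2
  - 90.160.0.0/12 clear@12
  ? 86.63.16.38  path d0:H1→d1:-→d2:-→d3:-→d4:-→d5:-→d6:-→d7:-→d8:-→d9:-→d10:-→d11:-→d12:-→d13:-→d14:-→d15:-→d16:-→d17:-→d18:-→d19:-→d20:H1  best=H1
  ? 86.63.16.1  path d0:H1→d1:-→d2:-→d3:-→d4:-→d5:-→d6:-→d7:-→d8:-→d9:-→d10:-→d11:-→d12:-→d13:-→d14:-→d15:-→d16:-→d17:-→d18:-→d19:-→d20:H1  best=H1
  add 90.170.93.0/24 -> H1 at depth 24
  add 96.0.0.0/3 -> H1 at depth 3
  ? 86.63.16.53  path d0:H1→d1:-→d2:-→d3:-→d4:-→d5:-→d6:-→d7:-→d8:-→d9:-→d10:-→d11:-→d12:-→d13:-→d14:-→d15:-→d16:-→d17:-→d18:-→d19:-→d20:H1  best=H1
  add 86.48.0.0/12 -> H3 at depth 12
  ? 90.170.93.19  path d0:H1→d1:-→d2:-→d3:-→d4:-→d5:-→d6:-→d7:-→d8:-→d9:-→d10:-→d11:-→d12:-→d13:-→d14:-→d15:-→d16:-→d17:-→d18:-→d19:-→d20:-→d21:-→d22:-→d23:-→d24:H1  best=H1
  ? 96.0.211.64  path d0:H1→d1:-→d2:-→d3:H1  best=H1
  ? 86.58.251.146  path d0:H1→d1:-→d2:-→d3:-→d4:-→d5:-→d6:-→d7:-→d8:-→d9:-→d10:-→d11:-→d12:H3→d13:-  best=H3
  add 98.31.145.0/24 -> H3 at depth 24
  add 98.16.0.0/12 -> H0 at depth 12
  - 98.31.145.0/24 clear@24
  ? 98.16.0.105  path d0:H1→d1:-→d2:-→d3:H1→d4:-→d5:-→d6:-→d7:-→d8:-→d9:-→d10:-→d11:-→d12:H0  best=H0
  ? 98.16.6.36  path d0:H1→d1:-→d2:-→d3:H1→d4:-→d5:-→d6:-→d7:-→d8:-→d9:-→d10:-→d11:-→d12:H0  best=H0
  add 90.170.93.160/28 -> H2 at depth 28

== LOOKUPS ==
["H2","H2","H1","H1","H1","H1","H1","H3","H0","H0"]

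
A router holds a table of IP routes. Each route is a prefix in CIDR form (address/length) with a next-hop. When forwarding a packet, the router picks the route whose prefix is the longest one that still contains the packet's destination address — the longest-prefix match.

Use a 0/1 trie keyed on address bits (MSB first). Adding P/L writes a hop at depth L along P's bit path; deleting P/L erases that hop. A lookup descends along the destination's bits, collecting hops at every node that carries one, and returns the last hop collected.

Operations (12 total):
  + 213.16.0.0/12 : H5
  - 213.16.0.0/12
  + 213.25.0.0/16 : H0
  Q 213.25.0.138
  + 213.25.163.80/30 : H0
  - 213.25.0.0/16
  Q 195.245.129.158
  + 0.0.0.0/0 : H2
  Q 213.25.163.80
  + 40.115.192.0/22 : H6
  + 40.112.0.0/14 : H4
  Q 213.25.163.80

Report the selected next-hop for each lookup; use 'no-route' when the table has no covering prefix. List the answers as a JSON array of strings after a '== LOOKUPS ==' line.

Trace:
  add 213.16.0.0/12 -> H5 at depth 12
  - 213.16.0.0/12 clear@12
  add 213.25.0.0/16 -> H0 at depth 16
  Q 213.25.0.138: descend 1101010100011001 ; hops seen [H0] ; pick H0
  add 213.25.163.80/30 -> H0 at depth 30
  - 213.25.0.0/16 clear@16
  Q 195.245.129.158: descend 110 ; hops seen [∅] ; pick no-route
  add 0.0.0.0/0 -> H2 at depth 0
  Q 213.25.163.80: descend 110101010001100110100011010100 ; hops seen [H2,H0] ; pick H0
  add 40.115.192.0/22 -> H6 at depth 22
  add 40.112.0.0/14 -> H4 at depth 14
  Q 213.25.163.80: descend 110101010001100110100011010100 ; hops seen [H2,H0] ; pick H0

== LOOKUPS ==
["H0","no-route","H0","H0"]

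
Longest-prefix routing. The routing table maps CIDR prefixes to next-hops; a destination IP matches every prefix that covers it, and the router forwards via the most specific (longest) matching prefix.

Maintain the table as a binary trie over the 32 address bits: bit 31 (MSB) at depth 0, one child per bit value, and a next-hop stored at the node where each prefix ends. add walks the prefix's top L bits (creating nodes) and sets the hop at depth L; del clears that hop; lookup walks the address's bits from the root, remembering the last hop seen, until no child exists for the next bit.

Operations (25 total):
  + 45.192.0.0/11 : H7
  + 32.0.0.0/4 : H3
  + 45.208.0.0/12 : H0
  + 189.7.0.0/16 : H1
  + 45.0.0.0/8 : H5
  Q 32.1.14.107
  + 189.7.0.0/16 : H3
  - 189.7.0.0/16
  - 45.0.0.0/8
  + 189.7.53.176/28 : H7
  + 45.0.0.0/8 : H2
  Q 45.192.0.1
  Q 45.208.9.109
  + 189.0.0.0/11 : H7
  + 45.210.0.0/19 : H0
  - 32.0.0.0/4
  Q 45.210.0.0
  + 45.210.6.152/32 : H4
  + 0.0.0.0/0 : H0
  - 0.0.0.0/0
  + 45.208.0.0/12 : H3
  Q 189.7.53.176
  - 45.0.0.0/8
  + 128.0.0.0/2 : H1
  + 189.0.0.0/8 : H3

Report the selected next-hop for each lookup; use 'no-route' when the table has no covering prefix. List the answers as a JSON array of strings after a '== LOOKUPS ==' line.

Process each operation:
  add 45.192.0.0/11 -> H7 at depth 11
  add 32.0.0.0/4 -> H3 at depth 4
  add 45.208.0.0/12 -> H0 at depth 12
  add 189.7.0.0/16 -> H1 at depth 16
  add 45.0.0.0/8 -> H5 at depth 8
  ? 32.1.14.107  path d0:-→d1:-→d2:-→d3:-→d4:H3  best=H3
  add 189.7.0.0/16 -> H3 at depth 16
  del 189.7.0.0/16 (clear depth 16)
  del 45.0.0.0/8 (clear depth 8)
  add 189.7.53.176/28 -> H7 at depth 28
  add 45.0.0.0/8 -> H2 at depth 8
  ? 45.192.0.1  path d0:-→d1:-→d2:-→d3:-→d4:H3→d5:-→d6:-→d7:-→d8:H2→d9:-→d10:-→d11:H7  best=H7
  ? 45.208.9.109  path d0:-→d1:-→d2:-→d3:-→d4:H3→d5:-→d6:-→d7:-→d8:H2→d9:-→d10:-→d11:H7→d12:H0  best=H0
  add 189.0.0.0/11 -> H7 at depth 11
  add 45.210.0.0/19 -> H0 at depth 19
  del 32.0.0.0/4 (clear depth 4)
  ? 45.210.0.0  path d0:-→d1:-→d2:-→d3:-→d4:-→d5:-→d6:-→d7:-→d8:H2→d9:-→d10:-→d11:H7→d12:H0→d13:-→d14:-→d15:-→d16:-→d17:-→d18:-→d19:H0  best=H0
  add 45.210.6.152/32 -> H4 at depth 32
  add 0.0.0.0/0 -> H0 at depth 0
  del 0.0.0.0/0 (clear depth 0)
  add 45.208.0.0/12 -> H3 at depth 12
  ? 189.7.53.176  path d0:-→d1:-→d2:-→d3:-→d4:-→d5:-→d6:-→d7:-→d8:-→d9:-→d10:-→d11:H7→d12:-→d13:-→d14:-→d15:-→d16:-→d17:-→d18:-→d19:-→d20:-→d21:-→d22:-→d23:-→d24:-→d25:-→d26:-→d27:-→d28:H7  best=H7
  del 45.0.0.0/8 (clear depth 8)
  add 128.0.0.0/2 -> H1 at depth 2
  add 189.0.0.0/8 -> H3 at depth 8

== LOOKUPS ==
["H3","H7","H0","H0","H7"]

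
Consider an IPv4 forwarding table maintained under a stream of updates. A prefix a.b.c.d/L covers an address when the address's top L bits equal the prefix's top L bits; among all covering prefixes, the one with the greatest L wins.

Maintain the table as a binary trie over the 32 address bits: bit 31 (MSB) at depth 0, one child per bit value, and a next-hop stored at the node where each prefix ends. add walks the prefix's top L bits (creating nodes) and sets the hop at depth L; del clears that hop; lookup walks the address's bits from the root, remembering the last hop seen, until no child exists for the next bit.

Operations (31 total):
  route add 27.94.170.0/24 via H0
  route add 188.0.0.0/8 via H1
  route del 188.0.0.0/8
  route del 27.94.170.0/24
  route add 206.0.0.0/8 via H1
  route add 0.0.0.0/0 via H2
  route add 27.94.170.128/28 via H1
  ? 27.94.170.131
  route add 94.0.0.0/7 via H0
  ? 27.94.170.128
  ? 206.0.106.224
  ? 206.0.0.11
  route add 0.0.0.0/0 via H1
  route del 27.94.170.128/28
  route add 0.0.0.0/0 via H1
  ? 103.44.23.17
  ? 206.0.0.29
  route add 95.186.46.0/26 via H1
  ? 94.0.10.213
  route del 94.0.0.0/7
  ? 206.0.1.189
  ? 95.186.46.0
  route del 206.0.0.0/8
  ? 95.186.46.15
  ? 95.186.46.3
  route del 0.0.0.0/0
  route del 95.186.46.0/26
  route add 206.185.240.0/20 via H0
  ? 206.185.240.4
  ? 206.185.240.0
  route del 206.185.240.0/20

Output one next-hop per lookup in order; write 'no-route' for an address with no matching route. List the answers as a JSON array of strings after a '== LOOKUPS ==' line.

Apply in order:
  add 27.94.170.0/24 -> H0 at depth 24
  add 188.0.0.0/8 -> H1 at depth 8
  del 188.0.0.0/8 (clear depth 8)
  del 27.94.170.0/24 (clear depth 24)
  add 206.0.0.0/8 -> H1 at depth 8
  add 0.0.0.0/0 -> H2 at depth 0
  add 27.94.170.128/28 -> H1 at depth 28
  ? 27.94.170.131  path d0:H2→d1:-→d2:-→d3:-→d4:-→d5:-→d6:-→d7:-→d8:-→d9:-→d10:-→d11:-→d12:-→d13:-→d14:-→d15:-→d16:-→d17:-→d18:-→d19:-→d20:-→d21:-→d22:-→d23:-→d24:-→d25:-→d26:-→d27:-→d28:H1  best=H1
  add 94.0.0.0/7 -> H0 at depth 7
  ? 27.94.170.128  path d0:H2→d1:-→d2:-→d3:-→d4:-→d5:-→d6:-→d7:-→d8:-→d9:-→d10:-→d11:-→d12:-→d13:-→d14:-→d15:-→d16:-→d17:-→d18:-→d19:-→d20:-→d21:-→d22:-→d23:-→d24:-→d25:-→d26:-→d27:-→d28:H1  best=H1
  ? 206.0.106.224  path d0:H2→d1:-→d2:-→d3:-→d4:-→d5:-→d6:-→d7:-→d8:H1  best=H1
  ? 206.0.0.11  path d0:H2→d1:-→d2:-→d3:-→d4:-→d5:-→d6:-→d7:-→d8:H1  best=H1
  add 0.0.0.0/0 -> H1 at depth 0
  del 27.94.170.128/28 (clear depth 28)
  add 0.0.0.0/0 -> H1 at depth 0
  ? 103.44.23.17  path d0:H1→d1:-→d2:-  best=H1
  ? 206.0.0.29  path d0:H1→d1:-→d2:-→d3:-→d4:-→d5:-→d6:-→d7:-→d8:H1  best=H1
  add 95.186.46.0/26 -> H1 at depth 26
  ? 94.0.10.213  path d0:H1→d1:-→d2:-→d3:-→d4:-→d5:-→d6:-→d7:H0  best=H0
  del 94.0.0.0/7 (clear depth 7)
  ? 206.0.1.189  path d0:H1→d1:-→d2:-→d3:-→d4:-→d5:-→d6:-→d7:-→d8:H1  best=H1
  ? 95.186.46.0  path d0:H1→d1:-→d2:-→d3:-→d4:-→d5:-→d6:-→d7:-→d8:-→d9:-→d10:-→d11:-→d12:-→d13:-→d14:-→d15:-→d16:-→d17:-→d18:-→d19:-→d20:-→d21:-→d22:-→d23:-→d24:-→d25:-→d26:H1  best=H1
  del 206.0.0.0/8 (clear depth 8)
  ? 95.186.46.15  path d0:H1→d1:-→d2:-→d3:-→d4:-→d5:-→d6:-→d7:-→d8:-→d9:-→d10:-→d11:-→d12:-→d13:-→d14:-→d15:-→d16:-→d17:-→d18:-→d19:-→d20:-→d21:-→d22:-→d23:-→d24:-→d25:-→d26:H1  best=H1
  ? 95.186.46.3  path d0:H1→d1:-→d2:-→d3:-→d4:-→d5:-→d6:-→d7:-→d8:-→d9:-→d10:-→d11:-→d12:-→d13:-→d14:-→d15:-→d16:-→d17:-→d18:-→d19:-→d20:-→d21:-→d22:-→d23:-→d24:-→d25:-→d26:H1  best=H1
  del 0.0.0.0/0 (clear depth 0)
  del 95.186.46.0/26 (clear depth 26)
  add 206.185.240.0/20 -> H0 at depth 20
  ? 206.185.240.4  path d0:-→d1:-→d2:-→d3:-→d4:-→d5:-→d6:-→d7:-→d8:-→d9:-→d10:-→d11:-→d12:-→d13:-→d14:-→d15:-→d16:-→d17:-→d18:-→d19:-→d20:H0  best=H0
  ? 206.185.240.0  path d0:-→d1:-→d2:-→d3:-→d4:-→d5:-→d6:-→d7:-→d8:-→d9:-→d10:-→d11:-→d12:-→d13:-→d14:-→d15:-→d16:-→d17:-→d18:-→d19:-→d20:H0  best=H0
  del 206.185.240.0/20 (clear depth 20)

== LOOKUPS ==
["H1","H1","H1","H1","H1","H1","H0","H1","H1","H1","H1","H0","H0"]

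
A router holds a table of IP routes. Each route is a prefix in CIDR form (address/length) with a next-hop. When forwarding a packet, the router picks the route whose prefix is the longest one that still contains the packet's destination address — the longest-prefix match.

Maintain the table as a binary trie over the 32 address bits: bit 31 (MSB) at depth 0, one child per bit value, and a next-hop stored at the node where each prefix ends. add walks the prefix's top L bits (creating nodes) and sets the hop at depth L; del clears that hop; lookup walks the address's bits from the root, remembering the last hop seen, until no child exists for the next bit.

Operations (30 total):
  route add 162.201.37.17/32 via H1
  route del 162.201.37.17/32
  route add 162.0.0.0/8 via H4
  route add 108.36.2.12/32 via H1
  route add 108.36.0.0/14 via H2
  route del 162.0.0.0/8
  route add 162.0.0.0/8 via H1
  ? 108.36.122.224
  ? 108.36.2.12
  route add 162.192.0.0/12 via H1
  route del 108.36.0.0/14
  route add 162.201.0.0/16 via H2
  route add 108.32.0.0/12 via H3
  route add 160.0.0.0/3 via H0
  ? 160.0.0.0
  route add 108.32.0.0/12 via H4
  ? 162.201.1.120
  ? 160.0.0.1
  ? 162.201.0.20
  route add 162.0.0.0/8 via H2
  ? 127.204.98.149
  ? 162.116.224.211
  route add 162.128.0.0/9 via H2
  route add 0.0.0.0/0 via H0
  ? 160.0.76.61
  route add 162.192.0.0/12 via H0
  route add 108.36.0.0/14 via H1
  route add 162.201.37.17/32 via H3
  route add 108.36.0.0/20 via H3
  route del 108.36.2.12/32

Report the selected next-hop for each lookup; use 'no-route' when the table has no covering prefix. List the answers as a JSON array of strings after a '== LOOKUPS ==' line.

Trace:
  add 162.201.37.17/32 -> H1 at depth 32
  - 162.201.37.17/32 clear@32
  add 162.0.0.0/8 -> H4 at depth 8
  add 108.36.2.12/32 -> H1 at depth 32
  add 108.36.0.0/14 -> H2 at depth 14
  - 162.0.0.0/8 clear@8
  add 162.0.0.0/8 -> H1 at depth 8
  lookup 108.36.122.224: bits 01101100001001000 walk d0:-→d1:-→d2:-→d3:-→d4:-→d5:-→d6:-→d7:-→d8:-→d9:-→d10:-→d11:-→d12:-→d13:-→d14:H2→d15:-→d16:-→d17:- -> H2
  lookup 108.36.2.12: bits 01101100001001000000001000001100 walk d0:-→d1:-→d2:-→d3:-→d4:-→d5:-→d6:-→d7:-→d8:-→d9:-→d10:-→d11:-→d12:-→d13:-→d14:H2→d15:-→d16:-→d17:-→d18:-→d19:-→d20:-→d21:-→d22:-→d23:-→d24:-→d25:-→d26:-→d27:-→d28:-→d29:-→d30:-→d31:-→d32:H1 -> H1
  add 162.192.0.0/12 -> H1 at depth 12
  - 108.36.0.0/14 clear@14
  add 162.201.0.0/16 -> H2 at depth 16
  add 108.32.0.0/12 -> H3 at depth 12
  add 160.0.0.0/3 -> H0 at depth 3
  lookup 160.0.0.0: bits 101000 walk d0:-→d1:-→d2:-→d3:H0→d4:-→d5:-→d6:- -> H0
  add 108.32.0.0/12 -> H4 at depth 12
  lookup 162.201.1.120: bits 101000101100100100 walk d0:-→d1:-→d2:-→d3:H0→d4:-→d5:-→d6:-→d7:-→d8:H1→d9:-→d10:-→d11:-→d12:H1→d13:-→d14:-→d15:-→d16:H2→d17:-→d18:- -> H2
  lookup 160.0.0.1: bits 101000 walk d0:-→d1:-→d2:-→d3:H0→d4:-→d5:-→d6:- -> H0
  lookup 162.201.0.20: bits 101000101100100100 walk d0:-→d1:-→d2:-→d3:H0→d4:-→d5:-→d6:-→d7:-→d8:H1→d9:-→d10:-→d11:-→d12:H1→d13:-→d14:-→d15:-→d16:H2→d17:-→d18:- -> H2
  add 162.0.0.0/8 -> H2 at depth 8
  lookup 127.204.98.149: bits 011 walk d0:-→d1:-→d2:-→d3:- -> no-route
  lookup 162.116.224.211: bits 10100010 walk d0:-→d1:-→d2:-→d3:H0→d4:-→d5:-→d6:-→d7:-→d8:H2 -> H2
  add 162.128.0.0/9 -> H2 at depth 9
  add 0.0.0.0/0 -> H0 at depth 0
  lookup 160.0.76.61: bits 101000 walk d0:H0→d1:-→d2:-→d3:H0→d4:-→d5:-→d6:- -> H0
  add 162.192.0.0/12 -> H0 at depth 12
  add 108.36.0.0/14 -> H1 at depth 14
  add 162.201.37.17/32 -> H3 at depth 32
  add 108.36.0.0/20 -> H3 at depth 20
  - 108.36.2.12/32 clear@32

== LOOKUPS ==
["H2","H1","H0","H2","H0","H2","no-route","H2","H0"]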